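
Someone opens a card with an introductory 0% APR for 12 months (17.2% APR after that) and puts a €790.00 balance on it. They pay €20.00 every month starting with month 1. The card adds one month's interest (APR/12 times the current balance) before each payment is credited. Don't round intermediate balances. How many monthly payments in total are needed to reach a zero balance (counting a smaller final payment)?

Promo months 1–12 at r₀ = 0%/12 = 0; months 13+ at r₁ = 17.2%/12 = 0.0143333.
After month 12 (no interest yet): B = €790.00 − 12·€20.00 = €550.00.
Then at r₁ with €20.00/mo: n₂ = −ln(1 − r₁·B/P)/ln(1+r₁) ≈ 35.21 → 36 more payments.

48 months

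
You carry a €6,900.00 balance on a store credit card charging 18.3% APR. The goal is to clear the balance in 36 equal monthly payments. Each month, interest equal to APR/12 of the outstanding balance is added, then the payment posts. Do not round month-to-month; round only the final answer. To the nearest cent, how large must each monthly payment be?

€250.49

Monthly rate r = 18.3%/12 = 1.525% = 0.01525.
Level-payment amortization: P = B₀·r / (1 − (1+r)^(−n)) = 6900.00·0.01525 / (1 − 1.01525^(−36)).
Denominator 1 − (1+r)^(−36) = 0.420074686.
P = 105.225 / 0.420074686 ≈ 250.49.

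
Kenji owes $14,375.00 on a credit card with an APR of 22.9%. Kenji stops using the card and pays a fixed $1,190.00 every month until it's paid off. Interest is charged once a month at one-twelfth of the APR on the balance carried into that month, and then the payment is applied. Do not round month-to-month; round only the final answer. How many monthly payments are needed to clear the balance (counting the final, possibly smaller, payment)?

14 payments

Monthly rate r = 22.9%/12 = 1.90833% = 0.0190833.
Recurrence: B ← B·(1+r) − $1,190.00.
Month 1: interest $274.32; balance after payment $13,459.32.
Month 2: interest $256.85; balance after payment $12,526.17.
Closed form: n = −ln(1 − rB₀/P)/ln(1+r) = −ln(0.76948)/ln(1.01908) ≈ 13.862, so the balance reaches zero during payment 14.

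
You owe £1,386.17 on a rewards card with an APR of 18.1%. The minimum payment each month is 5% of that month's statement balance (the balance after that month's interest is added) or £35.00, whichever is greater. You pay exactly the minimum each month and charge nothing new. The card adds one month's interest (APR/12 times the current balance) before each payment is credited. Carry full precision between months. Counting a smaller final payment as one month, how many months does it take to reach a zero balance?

43 months

Monthly rate r = 18.1%/12 = 1.50833% = 0.0150833.
While 5% of the post-interest balance exceeds £35.00, each month B ← (B·(1+r))·(1 − 0.05), i.e. B shrinks by the factor (1+r)·0.95 = 0.96433.
This holds for months 1–20. Entering month 21 the balance is £670.38; 5% of the post-interest balance is now below £35.00, so the flat £35.00 minimum applies from here.
From month 21 a fixed £35.00 at rate r clears £670.38 in 23 more payments. Total: 20 + 23 = 43 months.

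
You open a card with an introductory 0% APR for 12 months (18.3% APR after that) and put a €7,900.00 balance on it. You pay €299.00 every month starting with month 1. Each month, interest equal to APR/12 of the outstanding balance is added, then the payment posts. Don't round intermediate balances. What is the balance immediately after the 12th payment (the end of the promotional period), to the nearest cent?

Promo months 1–12 at r₀ = 0%/12 = 0; months 13+ at r₁ = 18.3%/12 = 0.01525.
After month 12 (no interest yet): B = €7,900.00 − 12·€299.00 = €4,312.00.

€4,312.00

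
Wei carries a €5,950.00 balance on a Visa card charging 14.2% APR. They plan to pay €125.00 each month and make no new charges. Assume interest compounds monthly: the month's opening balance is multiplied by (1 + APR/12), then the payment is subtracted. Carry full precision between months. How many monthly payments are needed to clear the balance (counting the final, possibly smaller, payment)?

71 payments

Monthly rate r = 14.2%/12 = 1.18333% = 0.0118333.
Recurrence: B ← B·(1+r) − €125.00.
Month 1: interest €70.41; balance after payment €5,895.41.
Month 2: interest €69.76; balance after payment €5,840.17.
Closed form: n = −ln(1 − rB₀/P)/ln(1+r) = −ln(0.43673)/ln(1.01183) ≈ 70.422, so the balance reaches zero during payment 71.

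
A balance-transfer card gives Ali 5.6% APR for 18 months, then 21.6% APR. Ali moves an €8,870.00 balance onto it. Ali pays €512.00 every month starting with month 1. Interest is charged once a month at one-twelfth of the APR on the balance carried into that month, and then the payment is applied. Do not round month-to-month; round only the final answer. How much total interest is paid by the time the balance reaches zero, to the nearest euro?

€402

Promo months 1–18 at r₀ = 5.6%/12 = 0.00466667; months 19+ at r₁ = 21.6%/12 = 0.018.
After month 18: iterate B ← B·(1+r₀) − €512.00 for 18 months → €54.56.
Then at r₁ with €512.00/mo: n₂ = −ln(1 − r₁·B/P)/ln(1+r₁) ≈ 0.11 → 1 more payments.
Total paid = 18·€512.00 + €55.54 = €9,271.54; interest = €9,271.54 − €8,870.00 = €401.54.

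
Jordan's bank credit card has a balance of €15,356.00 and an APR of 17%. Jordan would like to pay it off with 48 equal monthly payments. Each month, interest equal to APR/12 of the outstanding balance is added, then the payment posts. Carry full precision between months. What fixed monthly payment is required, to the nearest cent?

Monthly rate r = 17%/12 = 1.41667% = 0.0141667.
Level-payment amortization: P = B₀·r / (1 − (1+r)^(−n)) = 15356.00·0.0141667 / (1 − 1.01417^(−48)).
Denominator 1 − (1+r)^(−48) = 0.49095983.
P = 217.543 / 0.49095983 ≈ 443.10.

€443.10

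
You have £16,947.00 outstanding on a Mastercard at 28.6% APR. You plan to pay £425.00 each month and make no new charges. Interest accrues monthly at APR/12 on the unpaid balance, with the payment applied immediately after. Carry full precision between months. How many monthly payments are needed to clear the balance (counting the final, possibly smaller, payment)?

Monthly rate r = 28.6%/12 = 2.38333% = 0.0238333.
Recurrence: B ← B·(1+r) − £425.00.
Month 1: interest £403.90; balance after payment £16,925.90.
Month 2: interest £403.40; balance after payment £16,904.30.
Closed form: n = −ln(1 − rB₀/P)/ln(1+r) = −ln(0.049639)/ln(1.02383) ≈ 127.495, so the balance reaches zero during payment 128.

128 payments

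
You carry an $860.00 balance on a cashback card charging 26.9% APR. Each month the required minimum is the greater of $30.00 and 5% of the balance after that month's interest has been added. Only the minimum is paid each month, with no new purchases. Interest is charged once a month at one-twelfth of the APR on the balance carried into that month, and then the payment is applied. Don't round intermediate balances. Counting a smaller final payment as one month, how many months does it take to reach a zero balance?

40 months

Monthly rate r = 26.9%/12 = 2.24167% = 0.0224167.
While 5% of the post-interest balance exceeds $30.00, each month B ← (B·(1+r))·(1 − 0.05), i.e. B shrinks by the factor (1+r)·0.95 = 0.9713.
This holds for months 1–14. Entering month 15 the balance is $572.03; 5% of the post-interest balance is now below $30.00, so the flat $30.00 minimum applies from here.
From month 15 a fixed $30.00 at rate r clears $572.03 in 26 more payments. Total: 14 + 26 = 40 months.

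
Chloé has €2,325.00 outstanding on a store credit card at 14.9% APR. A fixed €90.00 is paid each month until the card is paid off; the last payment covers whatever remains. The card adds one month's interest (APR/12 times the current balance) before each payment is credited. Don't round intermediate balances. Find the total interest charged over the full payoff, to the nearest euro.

€496

Monthly rate r = 14.9%/12 = 1.24167% = 0.0124167.
Payoff takes n = ⌈−ln(1 − rB₀/P)/ln(1+r)⌉ = ⌈31.344⌉ = 32 payments; the last is €31.05.
Total paid = 31·€90.00 + €31.05 = €2,821.05.
Total interest = total paid − principal = €2,821.05 − €2,325.00 = €496.05.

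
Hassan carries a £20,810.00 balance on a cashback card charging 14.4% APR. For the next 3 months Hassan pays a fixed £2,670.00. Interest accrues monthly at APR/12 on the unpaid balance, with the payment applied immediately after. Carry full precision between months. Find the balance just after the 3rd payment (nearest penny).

Monthly rate r = 14.4%/12 = 1.2% = 0.012.
Each month: B ← B·(1+r) − £2,670.00.
Month 1: interest £249.72; balance after payment £18,389.72.
Month 2: interest £220.68; balance after payment £15,940.40.
Month 3: interest £191.28; balance after payment £13,461.68.

£13,461.68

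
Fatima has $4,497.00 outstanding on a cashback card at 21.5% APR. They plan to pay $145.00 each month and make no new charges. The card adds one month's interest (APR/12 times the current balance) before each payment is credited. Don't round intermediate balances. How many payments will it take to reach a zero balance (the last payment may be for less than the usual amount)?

46 payments

Monthly rate r = 21.5%/12 = 1.79167% = 0.0179167.
Recurrence: B ← B·(1+r) − $145.00.
Month 1: interest $80.57; balance after payment $4,432.57.
Month 2: interest $79.42; balance after payment $4,366.99.
Closed form: n = −ln(1 − rB₀/P)/ln(1+r) = −ln(0.44434)/ln(1.01792) ≈ 45.679, so the balance reaches zero during payment 46.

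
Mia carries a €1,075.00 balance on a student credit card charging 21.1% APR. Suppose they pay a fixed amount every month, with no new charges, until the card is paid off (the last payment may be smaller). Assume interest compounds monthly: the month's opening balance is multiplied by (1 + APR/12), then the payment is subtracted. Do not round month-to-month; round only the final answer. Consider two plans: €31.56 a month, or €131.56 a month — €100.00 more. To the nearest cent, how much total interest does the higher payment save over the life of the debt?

Monthly rate r = 21.1%/12 = 1.75833% = 0.0175833.
At €31.56/mo: n = ⌈−ln(1 − rB₀/P)/ln(1+r)⌉ = 53 payments (last €13.14); total interest = total paid − €1,075.00 = €579.26.
At €131.56/mo: 9 payments (last €118.32); total interest €95.80.
Interest saved = €579.26 − €95.80 = €483.46.

€483.46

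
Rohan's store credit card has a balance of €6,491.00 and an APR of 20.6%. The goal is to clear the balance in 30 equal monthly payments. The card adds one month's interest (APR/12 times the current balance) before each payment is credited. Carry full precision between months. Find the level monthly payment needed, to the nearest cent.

Monthly rate r = 20.6%/12 = 1.71667% = 0.0171667.
Level-payment amortization: P = B₀·r / (1 − (1+r)^(−n)) = 6491.00·0.0171667 / (1 − 1.01717^(−30)).
Denominator 1 − (1+r)^(−30) = 0.399882332.
P = 111.429 / 0.399882332 ≈ 278.65.

€278.65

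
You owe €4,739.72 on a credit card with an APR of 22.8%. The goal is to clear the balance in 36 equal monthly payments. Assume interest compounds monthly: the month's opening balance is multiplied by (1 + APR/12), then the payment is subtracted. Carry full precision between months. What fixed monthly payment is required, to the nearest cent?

€182.98

Monthly rate r = 22.8%/12 = 1.9% = 0.019.
Level-payment amortization: P = B₀·r / (1 − (1+r)^(−n)) = 4739.72·0.019 / (1 − 1.019^(−36)).
Denominator 1 − (1+r)^(−36) = 0.492157111.
P = 90.0547 / 0.492157111 ≈ 182.98.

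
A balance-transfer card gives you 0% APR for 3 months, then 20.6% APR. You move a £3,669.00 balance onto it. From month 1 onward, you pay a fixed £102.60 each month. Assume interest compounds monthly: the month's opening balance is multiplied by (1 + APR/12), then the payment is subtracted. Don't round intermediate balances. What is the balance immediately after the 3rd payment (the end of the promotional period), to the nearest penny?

£3,361.20

Promo months 1–3 at r₀ = 0%/12 = 0; months 4+ at r₁ = 20.6%/12 = 0.0171667.
After month 3 (no interest yet): B = £3,669.00 − 3·£102.60 = £3,361.20.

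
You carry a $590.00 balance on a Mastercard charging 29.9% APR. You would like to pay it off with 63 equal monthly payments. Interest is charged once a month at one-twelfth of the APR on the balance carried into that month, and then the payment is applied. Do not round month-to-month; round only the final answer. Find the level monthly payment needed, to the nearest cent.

Monthly rate r = 29.9%/12 = 2.49167% = 0.0249167.
Level-payment amortization: P = B₀·r / (1 − (1+r)^(−n)) = 590.00·0.0249167 / (1 − 1.02492^(−63)).
Denominator 1 − (1+r)^(−63) = 0.787860761.
P = 14.7008 / 0.787860761 ≈ 18.66.

$18.66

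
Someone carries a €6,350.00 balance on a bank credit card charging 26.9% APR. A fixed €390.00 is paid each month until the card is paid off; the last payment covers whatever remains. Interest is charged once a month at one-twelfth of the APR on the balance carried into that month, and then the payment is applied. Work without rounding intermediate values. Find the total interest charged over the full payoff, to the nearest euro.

Monthly rate r = 26.9%/12 = 2.24167% = 0.0224167.
Payoff takes n = ⌈−ln(1 − rB₀/P)/ln(1+r)⌉ = ⌈20.484⌉ = 21 payments; the last is €189.87.
Total paid = 20·€390.00 + €189.87 = €7,989.87.
Total interest = total paid − principal = €7,989.87 − €6,350.00 = €1,639.87.

€1,640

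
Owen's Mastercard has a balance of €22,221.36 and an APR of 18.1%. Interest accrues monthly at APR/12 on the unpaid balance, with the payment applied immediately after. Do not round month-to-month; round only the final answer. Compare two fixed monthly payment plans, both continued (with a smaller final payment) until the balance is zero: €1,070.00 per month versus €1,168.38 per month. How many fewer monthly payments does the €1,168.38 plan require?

3 fewer payments

Monthly rate r = 18.1%/12 = 1.50833% = 0.0150833.
At €1,070.00/mo: n = ⌈−ln(1 − rB₀/P)/ln(1+r)⌉ = 26 payments (last €108.65); total interest = total paid − €22,221.36 = €4,637.29.
At €1,168.38/mo: 23 payments (last €683.82); total interest €4,166.82.
Payments saved = 26 − 23 = 3.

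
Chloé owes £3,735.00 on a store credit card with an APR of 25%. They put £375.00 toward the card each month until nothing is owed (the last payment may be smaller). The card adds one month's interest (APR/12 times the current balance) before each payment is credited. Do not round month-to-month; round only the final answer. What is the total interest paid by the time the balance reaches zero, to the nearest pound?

£495

Monthly rate r = 25%/12 = 2.08333% = 0.0208333.
Payoff takes n = ⌈−ln(1 − rB₀/P)/ln(1+r)⌉ = ⌈11.279⌉ = 12 payments; the last is £105.36.
Total paid = 11·£375.00 + £105.36 = £4,230.36.
Total interest = total paid − principal = £4,230.36 − £3,735.00 = £495.36.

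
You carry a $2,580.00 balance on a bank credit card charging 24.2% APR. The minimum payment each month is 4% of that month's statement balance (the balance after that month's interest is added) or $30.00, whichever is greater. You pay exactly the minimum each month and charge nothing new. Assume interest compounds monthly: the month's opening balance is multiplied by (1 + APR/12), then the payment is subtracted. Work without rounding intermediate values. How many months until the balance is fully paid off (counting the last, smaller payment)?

95 months

Monthly rate r = 24.2%/12 = 2.01667% = 0.0201667.
While 4% of the post-interest balance exceeds $30.00, each month B ← (B·(1+r))·(1 − 0.04), i.e. B shrinks by the factor (1+r)·0.96 = 0.97936.
This holds for months 1–61. Entering month 62 the balance is $722.94; 4% of the post-interest balance is now below $30.00, so the flat $30.00 minimum applies from here.
From month 62 a fixed $30.00 at rate r clears $722.94 in 34 more payments. Total: 61 + 34 = 95 months.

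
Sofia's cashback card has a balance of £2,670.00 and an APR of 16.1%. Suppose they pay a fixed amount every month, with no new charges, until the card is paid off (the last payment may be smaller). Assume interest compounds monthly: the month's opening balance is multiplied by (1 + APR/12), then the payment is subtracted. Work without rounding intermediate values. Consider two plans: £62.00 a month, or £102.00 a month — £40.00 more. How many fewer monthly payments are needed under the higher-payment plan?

32 fewer payments

Monthly rate r = 16.1%/12 = 1.34167% = 0.0134167.
At £62.00/mo: n = ⌈−ln(1 − rB₀/P)/ln(1+r)⌉ = 65 payments (last £43.24); total interest = total paid − £2,670.00 = £1,341.24.
At £102.00/mo: 33 payments (last £47.26); total interest £641.26.
Payments saved = 65 − 33 = 32.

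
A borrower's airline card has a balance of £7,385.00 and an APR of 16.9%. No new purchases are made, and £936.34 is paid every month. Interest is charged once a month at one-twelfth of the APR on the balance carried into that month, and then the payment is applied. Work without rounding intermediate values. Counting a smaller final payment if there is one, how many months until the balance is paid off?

9 payments

Monthly rate r = 16.9%/12 = 1.40833% = 0.0140833.
Recurrence: B ← B·(1+r) − £936.34.
Month 1: interest £104.01; balance after payment £6,552.67.
Month 2: interest £92.28; balance after payment £5,708.61.
Closed form: n = −ln(1 − rB₀/P)/ln(1+r) = −ln(0.88892)/ln(1.01408) ≈ 8.419, so the balance reaches zero during payment 9.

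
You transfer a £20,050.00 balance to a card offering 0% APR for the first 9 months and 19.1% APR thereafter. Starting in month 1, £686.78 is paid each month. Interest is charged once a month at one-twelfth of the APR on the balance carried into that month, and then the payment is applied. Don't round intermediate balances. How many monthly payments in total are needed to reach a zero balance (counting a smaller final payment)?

34 months

Promo months 1–9 at r₀ = 0%/12 = 0; months 10+ at r₁ = 19.1%/12 = 0.0159167.
After month 9 (no interest yet): B = £20,050.00 − 9·£686.78 = £13,868.98.
Then at r₁ with £686.78/mo: n₂ = −ln(1 − r₁·B/P)/ln(1+r₁) ≈ 24.56 → 25 more payments.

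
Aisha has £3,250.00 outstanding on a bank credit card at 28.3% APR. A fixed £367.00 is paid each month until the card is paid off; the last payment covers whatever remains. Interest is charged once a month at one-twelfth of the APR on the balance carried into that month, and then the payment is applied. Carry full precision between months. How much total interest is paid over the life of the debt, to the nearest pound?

£439

Monthly rate r = 28.3%/12 = 2.35833% = 0.0235833.
Payoff takes n = ⌈−ln(1 − rB₀/P)/ln(1+r)⌉ = ⌈10.050⌉ = 11 payments; the last is £18.55.
Total paid = 10·£367.00 + £18.55 = £3,688.55.
Total interest = total paid − principal = £3,688.55 − £3,250.00 = £438.55.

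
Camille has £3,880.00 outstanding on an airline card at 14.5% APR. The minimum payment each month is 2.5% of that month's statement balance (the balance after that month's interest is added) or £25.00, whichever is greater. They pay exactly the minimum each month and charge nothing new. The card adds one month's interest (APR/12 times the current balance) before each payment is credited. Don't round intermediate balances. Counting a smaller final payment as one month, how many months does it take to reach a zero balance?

157 months

Monthly rate r = 14.5%/12 = 1.20833% = 0.0120833.
While 2.5% of the post-interest balance exceeds £25.00, each month B ← (B·(1+r))·(1 − 0.025), i.e. B shrinks by the factor (1+r)·0.975 = 0.98678.
This holds for months 1–103. Entering month 104 the balance is £985.33; 2.5% of the post-interest balance is now below £25.00, so the flat £25.00 minimum applies from here.
From month 104 a fixed £25.00 at rate r clears £985.33 in 54 more payments. Total: 103 + 54 = 157 months.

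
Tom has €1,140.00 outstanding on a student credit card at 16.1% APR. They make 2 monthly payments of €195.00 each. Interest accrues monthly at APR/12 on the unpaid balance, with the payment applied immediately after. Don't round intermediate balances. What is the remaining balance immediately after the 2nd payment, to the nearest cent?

Monthly rate r = 16.1%/12 = 1.34167% = 0.0134167.
Each month: B ← B·(1+r) − €195.00.
Month 1: interest €15.29; balance after payment €960.30.
Month 2: interest €12.88; balance after payment €778.18.

€778.18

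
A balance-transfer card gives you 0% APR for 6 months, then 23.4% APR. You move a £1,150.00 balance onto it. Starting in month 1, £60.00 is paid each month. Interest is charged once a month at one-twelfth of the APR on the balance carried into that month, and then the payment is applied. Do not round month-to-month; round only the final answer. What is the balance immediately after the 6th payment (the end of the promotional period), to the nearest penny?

Promo months 1–6 at r₀ = 0%/12 = 0; months 7+ at r₁ = 23.4%/12 = 0.0195.
After month 6 (no interest yet): B = £1,150.00 − 6·£60.00 = £790.00.

£790.00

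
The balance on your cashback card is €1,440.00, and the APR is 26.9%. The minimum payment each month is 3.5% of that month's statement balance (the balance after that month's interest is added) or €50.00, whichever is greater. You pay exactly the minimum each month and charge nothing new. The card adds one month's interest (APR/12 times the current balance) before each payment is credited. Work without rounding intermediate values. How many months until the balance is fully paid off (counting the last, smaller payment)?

47 months

Monthly rate r = 26.9%/12 = 2.24167% = 0.0224167.
While 3.5% of the post-interest balance exceeds €50.00, each month B ← (B·(1+r))·(1 − 0.035), i.e. B shrinks by the factor (1+r)·0.965 = 0.98663.
This holds for months 1–3. Entering month 4 the balance is €1,383.02; 3.5% of the post-interest balance is now below €50.00, so the flat €50.00 minimum applies from here.
From month 4 a fixed €50.00 at rate r clears €1,383.02 in 44 more payments. Total: 3 + 44 = 47 months.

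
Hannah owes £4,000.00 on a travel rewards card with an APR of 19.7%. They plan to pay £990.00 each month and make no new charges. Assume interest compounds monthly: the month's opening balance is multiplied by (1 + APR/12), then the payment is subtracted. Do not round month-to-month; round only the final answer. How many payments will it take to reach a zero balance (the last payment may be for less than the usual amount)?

Monthly rate r = 19.7%/12 = 1.64167% = 0.0164167.
Recurrence: B ← B·(1+r) − £990.00.
Month 1: interest £65.67; balance after payment £3,075.67.
Month 2: interest £50.49; balance after payment £2,136.16.
Month 3: interest £35.07; balance after payment £1,181.23.
Month 4: interest £19.39; balance after payment £210.62.
Month 5: interest £3.46; balance after payment £0.00.

5 payments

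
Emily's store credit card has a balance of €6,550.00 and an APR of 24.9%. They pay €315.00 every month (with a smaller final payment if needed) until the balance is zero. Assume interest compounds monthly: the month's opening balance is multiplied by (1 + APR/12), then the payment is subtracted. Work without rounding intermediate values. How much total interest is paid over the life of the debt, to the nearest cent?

€2,111.97

Monthly rate r = 24.9%/12 = 2.075% = 0.02075.
Payoff takes n = ⌈−ln(1 − rB₀/P)/ln(1+r)⌉ = ⌈27.496⌉ = 28 payments; the last is €156.97.
Total paid = 27·€315.00 + €156.97 = €8,661.97.
Total interest = total paid − principal = €8,661.97 − €6,550.00 = €2,111.97.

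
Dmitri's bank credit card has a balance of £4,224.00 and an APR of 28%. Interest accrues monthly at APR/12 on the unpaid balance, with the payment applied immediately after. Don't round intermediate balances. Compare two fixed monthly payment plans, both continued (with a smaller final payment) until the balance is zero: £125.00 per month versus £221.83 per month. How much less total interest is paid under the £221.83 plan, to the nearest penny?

Monthly rate r = 28%/12 = 2.33333% = 0.0233333.
At £125.00/mo: n = ⌈−ln(1 − rB₀/P)/ln(1+r)⌉ = 68 payments (last £44.02); total interest = total paid − £4,224.00 = £4,195.02.
At £221.83/mo: 26 payments (last £105.49); total interest £1,427.24.
Interest saved = £4,195.02 − £1,427.24 = £2,767.78.

£2,767.78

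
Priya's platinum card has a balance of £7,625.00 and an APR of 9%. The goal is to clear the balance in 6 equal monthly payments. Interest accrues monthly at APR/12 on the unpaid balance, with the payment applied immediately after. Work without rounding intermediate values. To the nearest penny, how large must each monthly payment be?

Monthly rate r = 9%/12 = 0.75% = 0.0075.
Level-payment amortization: P = B₀·r / (1 − (1+r)^(−n)) = 7625.00·0.0075 / (1 − 1.0075^(−6)).
Denominator 1 − (1+r)^(−6) = 0.0438419822.
P = 57.1875 / 0.0438419822 ≈ 1304.40.

£1,304.40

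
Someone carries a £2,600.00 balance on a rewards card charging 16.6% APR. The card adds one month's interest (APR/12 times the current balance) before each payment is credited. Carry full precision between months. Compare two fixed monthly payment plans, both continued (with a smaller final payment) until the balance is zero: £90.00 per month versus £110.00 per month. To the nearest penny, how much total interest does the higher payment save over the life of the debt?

Monthly rate r = 16.6%/12 = 1.38333% = 0.0138333.
At £90.00/mo: n = ⌈−ln(1 − rB₀/P)/ln(1+r)⌉ = 38 payments (last £12.41); total interest = total paid − £2,600.00 = £742.41.
At £110.00/mo: 29 payments (last £90.48); total interest £570.48.
Interest saved = £742.41 − £570.48 = £171.93.

£171.93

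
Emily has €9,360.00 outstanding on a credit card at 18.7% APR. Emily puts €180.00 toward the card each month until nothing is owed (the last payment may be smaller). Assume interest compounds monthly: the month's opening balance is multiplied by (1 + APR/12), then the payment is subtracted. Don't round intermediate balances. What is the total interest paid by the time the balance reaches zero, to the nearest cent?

Monthly rate r = 18.7%/12 = 1.55833% = 0.0155833.
Payoff takes n = ⌈−ln(1 − rB₀/P)/ln(1+r)⌉ = ⌈107.513⌉ = 108 payments; the last is €92.65.
Total paid = 107·€180.00 + €92.65 = €19,352.65.
Total interest = total paid − principal = €19,352.65 − €9,360.00 = €9,992.65.

€9,992.65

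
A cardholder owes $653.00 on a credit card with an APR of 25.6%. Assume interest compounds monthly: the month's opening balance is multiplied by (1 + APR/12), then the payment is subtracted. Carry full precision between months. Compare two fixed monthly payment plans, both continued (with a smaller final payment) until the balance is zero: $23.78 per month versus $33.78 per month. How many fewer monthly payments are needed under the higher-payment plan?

Monthly rate r = 25.6%/12 = 2.13333% = 0.0213333.
At $23.78/mo: n = ⌈−ln(1 − rB₀/P)/ln(1+r)⌉ = 42 payments (last $18.04); total interest = total paid − $653.00 = $340.02.
At $33.78/mo: 26 payments (last $6.41); total interest $197.91.
Payments saved = 42 − 26 = 16.

16 fewer payments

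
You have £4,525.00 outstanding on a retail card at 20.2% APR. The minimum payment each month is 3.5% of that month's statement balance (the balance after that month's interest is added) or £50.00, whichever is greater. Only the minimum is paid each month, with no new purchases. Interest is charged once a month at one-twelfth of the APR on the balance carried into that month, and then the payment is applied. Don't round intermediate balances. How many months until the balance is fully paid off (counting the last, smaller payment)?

101 months

Monthly rate r = 20.2%/12 = 1.68333% = 0.0168333.
While 3.5% of the post-interest balance exceeds £50.00, each month B ← (B·(1+r))·(1 − 0.035), i.e. B shrinks by the factor (1+r)·0.965 = 0.98124.
This holds for months 1–62. Entering month 63 the balance is £1,398.94; 3.5% of the post-interest balance is now below £50.00, so the flat £50.00 minimum applies from here.
From month 63 a fixed £50.00 at rate r clears £1,398.94 in 39 more payments. Total: 62 + 39 = 101 months.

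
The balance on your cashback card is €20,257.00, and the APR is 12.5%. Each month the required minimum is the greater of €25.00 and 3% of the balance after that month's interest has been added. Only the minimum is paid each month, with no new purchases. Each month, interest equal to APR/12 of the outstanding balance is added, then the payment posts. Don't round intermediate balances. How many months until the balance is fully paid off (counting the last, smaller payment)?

Monthly rate r = 12.5%/12 = 1.04167% = 0.0104167.
While 3% of the post-interest balance exceeds €25.00, each month B ← (B·(1+r))·(1 − 0.03), i.e. B shrinks by the factor (1+r)·0.97 = 0.9801.
This holds for months 1–160. Entering month 161 the balance is €813.08; 3% of the post-interest balance is now below €25.00, so the flat €25.00 minimum applies from here.
From month 161 a fixed €25.00 at rate r clears €813.08 in 40 more payments. Total: 160 + 40 = 200 months.

200 months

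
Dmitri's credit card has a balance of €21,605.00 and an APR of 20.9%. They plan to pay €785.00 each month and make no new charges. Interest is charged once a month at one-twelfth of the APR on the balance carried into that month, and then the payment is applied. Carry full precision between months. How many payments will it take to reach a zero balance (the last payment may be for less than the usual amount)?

Monthly rate r = 20.9%/12 = 1.74167% = 0.0174167.
Recurrence: B ← B·(1+r) − €785.00.
Month 1: interest €376.29; balance after payment €21,196.29.
Month 2: interest €369.17; balance after payment €20,780.46.
Closed form: n = −ln(1 − rB₀/P)/ln(1+r) = −ln(0.52065)/ln(1.01742) ≈ 37.799, so the balance reaches zero during payment 38.

38 months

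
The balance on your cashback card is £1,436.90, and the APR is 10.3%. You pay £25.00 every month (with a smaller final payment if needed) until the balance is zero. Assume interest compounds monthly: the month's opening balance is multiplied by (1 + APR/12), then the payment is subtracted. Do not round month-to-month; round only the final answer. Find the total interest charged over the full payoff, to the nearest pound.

Monthly rate r = 10.3%/12 = 0.858333% = 0.00858333.
Payoff takes n = ⌈−ln(1 − rB₀/P)/ln(1+r)⌉ = ⌈79.552⌉ = 80 payments; the last is £13.82.
Total paid = 79·£25.00 + £13.82 = £1,988.82.
Total interest = total paid − principal = £1,988.82 − £1,436.90 = £551.92.

£552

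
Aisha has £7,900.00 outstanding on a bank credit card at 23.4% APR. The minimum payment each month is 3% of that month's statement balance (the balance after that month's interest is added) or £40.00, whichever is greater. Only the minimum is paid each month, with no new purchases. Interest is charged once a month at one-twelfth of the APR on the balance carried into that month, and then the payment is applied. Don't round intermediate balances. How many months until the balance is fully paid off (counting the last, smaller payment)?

214 months

Monthly rate r = 23.4%/12 = 1.95% = 0.0195.
While 3% of the post-interest balance exceeds £40.00, each month B ← (B·(1+r))·(1 − 0.03), i.e. B shrinks by the factor (1+r)·0.97 = 0.98891.
This holds for months 1–162. Entering month 163 the balance is £1,298.31; 3% of the post-interest balance is now below £40.00, so the flat £40.00 minimum applies from here.
From month 163 a fixed £40.00 at rate r clears £1,298.31 in 52 more payments. Total: 162 + 52 = 214 months.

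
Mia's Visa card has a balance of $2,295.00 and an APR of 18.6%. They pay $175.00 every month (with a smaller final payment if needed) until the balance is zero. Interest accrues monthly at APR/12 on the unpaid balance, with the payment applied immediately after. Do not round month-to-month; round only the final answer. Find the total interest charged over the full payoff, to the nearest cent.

$290.69

Monthly rate r = 18.6%/12 = 1.55% = 0.0155.
Payoff takes n = ⌈−ln(1 − rB₀/P)/ln(1+r)⌉ = ⌈14.774⌉ = 15 payments; the last is $135.69.
Total paid = 14·$175.00 + $135.69 = $2,585.69.
Total interest = total paid − principal = $2,585.69 − $2,295.00 = $290.69.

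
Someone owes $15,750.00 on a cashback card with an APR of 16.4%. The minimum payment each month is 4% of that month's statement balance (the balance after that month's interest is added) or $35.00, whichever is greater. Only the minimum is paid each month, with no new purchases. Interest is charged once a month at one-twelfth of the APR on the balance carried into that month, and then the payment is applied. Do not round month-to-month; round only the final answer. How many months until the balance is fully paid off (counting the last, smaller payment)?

137 months

Monthly rate r = 16.4%/12 = 1.36667% = 0.0136667.
While 4% of the post-interest balance exceeds $35.00, each month B ← (B·(1+r))·(1 − 0.04), i.e. B shrinks by the factor (1+r)·0.96 = 0.97312.
This holds for months 1–107. Entering month 108 the balance is $853.27; 4% of the post-interest balance is now below $35.00, so the flat $35.00 minimum applies from here.
From month 108 a fixed $35.00 at rate r clears $853.27 in 30 more payments. Total: 107 + 30 = 137 months.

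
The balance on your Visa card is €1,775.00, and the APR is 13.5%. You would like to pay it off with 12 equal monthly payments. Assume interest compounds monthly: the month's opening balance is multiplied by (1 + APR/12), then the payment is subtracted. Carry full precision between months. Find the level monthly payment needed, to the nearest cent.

€158.95

Monthly rate r = 13.5%/12 = 1.125% = 0.01125.
Level-payment amortization: P = B₀·r / (1 − (1+r)^(−n)) = 1775.00·0.01125 / (1 − 1.01125^(−12)).
Denominator 1 − (1+r)^(−12) = 0.125625297.
P = 19.9688 / 0.125625297 ≈ 158.95.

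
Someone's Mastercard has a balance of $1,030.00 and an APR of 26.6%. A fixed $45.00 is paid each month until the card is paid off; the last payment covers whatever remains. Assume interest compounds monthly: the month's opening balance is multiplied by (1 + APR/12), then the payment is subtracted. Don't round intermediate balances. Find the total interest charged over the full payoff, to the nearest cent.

Monthly rate r = 26.6%/12 = 2.21667% = 0.0221667.
Payoff takes n = ⌈−ln(1 − rB₀/P)/ln(1+r)⌉ = ⌈32.292⌉ = 33 payments; the last is $13.26.
Total paid = 32·$45.00 + $13.26 = $1,453.26.
Total interest = total paid − principal = $1,453.26 − $1,030.00 = $423.26.

$423.26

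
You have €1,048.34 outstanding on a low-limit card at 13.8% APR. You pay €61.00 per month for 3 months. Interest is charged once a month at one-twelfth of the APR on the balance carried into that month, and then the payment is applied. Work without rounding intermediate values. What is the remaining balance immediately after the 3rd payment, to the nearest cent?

Monthly rate r = 13.8%/12 = 1.15% = 0.0115.
Each month: B ← B·(1+r) − €61.00.
Month 1: interest €12.06; balance after payment €999.40.
Month 2: interest €11.49; balance after payment €949.89.
Month 3: interest €10.92; balance after payment €899.81.

€899.81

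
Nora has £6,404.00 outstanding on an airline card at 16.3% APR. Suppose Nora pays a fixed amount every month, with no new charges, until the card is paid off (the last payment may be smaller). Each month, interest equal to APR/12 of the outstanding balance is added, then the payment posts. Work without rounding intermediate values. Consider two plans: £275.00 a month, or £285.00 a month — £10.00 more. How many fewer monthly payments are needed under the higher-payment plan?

2 fewer payments

Monthly rate r = 16.3%/12 = 1.35833% = 0.0135833.
At £275.00/mo: n = ⌈−ln(1 − rB₀/P)/ln(1+r)⌉ = 29 payments (last £51.04); total interest = total paid − £6,404.00 = £1,347.04.
At £285.00/mo: 27 payments (last £282.45); total interest £1,288.45.
Payments saved = 29 − 27 = 2.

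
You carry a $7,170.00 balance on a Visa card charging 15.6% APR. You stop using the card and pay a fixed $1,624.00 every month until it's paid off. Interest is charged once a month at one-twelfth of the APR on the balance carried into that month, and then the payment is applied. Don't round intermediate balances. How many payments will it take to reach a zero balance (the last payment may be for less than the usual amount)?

Monthly rate r = 15.6%/12 = 1.3% = 0.013.
Recurrence: B ← B·(1+r) − $1,624.00.
Month 1: interest $93.21; balance after payment $5,639.21.
Month 2: interest $73.31; balance after payment $4,088.52.
Month 3: interest $53.15; balance after payment $2,517.67.
Month 4: interest $32.73; balance after payment $926.40.
Month 5: interest $12.04; balance after payment $0.00.

5 months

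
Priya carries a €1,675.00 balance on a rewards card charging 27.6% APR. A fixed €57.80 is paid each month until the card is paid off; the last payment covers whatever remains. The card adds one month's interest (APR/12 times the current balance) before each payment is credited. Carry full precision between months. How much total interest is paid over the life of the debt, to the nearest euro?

Monthly rate r = 27.6%/12 = 2.3% = 0.023.
Payoff takes n = ⌈−ln(1 − rB₀/P)/ln(1+r)⌉ = ⌈48.294⌉ = 49 payments; the last is €17.13.
Total paid = 48·€57.80 + €17.13 = €2,791.53.
Total interest = total paid − principal = €2,791.53 − €1,675.00 = €1,116.53.

€1,117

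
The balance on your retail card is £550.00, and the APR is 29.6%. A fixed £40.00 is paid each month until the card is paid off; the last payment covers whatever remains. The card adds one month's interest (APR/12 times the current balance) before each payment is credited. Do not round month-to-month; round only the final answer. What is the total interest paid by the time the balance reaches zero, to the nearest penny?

£130.01

Monthly rate r = 29.6%/12 = 2.46667% = 0.0246667.
Payoff takes n = ⌈−ln(1 − rB₀/P)/ln(1+r)⌉ = ⌈17.000⌉ = 18 payments; the last is £0.01.
Total paid = 17·£40.00 + £0.01 = £680.01.
Total interest = total paid − principal = £680.01 − £550.00 = £130.01.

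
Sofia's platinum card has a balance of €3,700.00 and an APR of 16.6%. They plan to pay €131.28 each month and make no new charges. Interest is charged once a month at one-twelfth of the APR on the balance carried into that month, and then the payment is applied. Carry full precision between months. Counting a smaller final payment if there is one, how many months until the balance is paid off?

36 payments

Monthly rate r = 16.6%/12 = 1.38333% = 0.0138333.
Recurrence: B ← B·(1+r) − €131.28.
Month 1: interest €51.18; balance after payment €3,619.90.
Month 2: interest €50.08; balance after payment €3,538.70.
Closed form: n = −ln(1 − rB₀/P)/ln(1+r) = −ln(0.61012)/ln(1.01383) ≈ 35.964, so the balance reaches zero during payment 36.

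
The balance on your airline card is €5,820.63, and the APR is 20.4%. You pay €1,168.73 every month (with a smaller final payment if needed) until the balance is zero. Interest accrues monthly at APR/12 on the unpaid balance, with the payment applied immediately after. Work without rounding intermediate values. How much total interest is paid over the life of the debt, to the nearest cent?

€314.65

Monthly rate r = 20.4%/12 = 1.7% = 0.017.
Payoff takes n = ⌈−ln(1 − rB₀/P)/ln(1+r)⌉ = ⌈5.248⌉ = 6 payments; the last is €291.63.
Total paid = 5·€1,168.73 + €291.63 = €6,135.28.
Total interest = total paid − principal = €6,135.28 − €5,820.63 = €314.65.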